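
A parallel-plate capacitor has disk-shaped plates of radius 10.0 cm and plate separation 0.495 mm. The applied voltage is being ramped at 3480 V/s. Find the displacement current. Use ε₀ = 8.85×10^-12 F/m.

1.95×10^-6 A

E = V/d so dE/dt = (dV/dt)/d = 7.030×10^6 V/(m·s), and I_d = ε₀ A dE/dt = (8.85×10^-12)(0.03142)(7.030×10^6) = 1.95×10^-6 A.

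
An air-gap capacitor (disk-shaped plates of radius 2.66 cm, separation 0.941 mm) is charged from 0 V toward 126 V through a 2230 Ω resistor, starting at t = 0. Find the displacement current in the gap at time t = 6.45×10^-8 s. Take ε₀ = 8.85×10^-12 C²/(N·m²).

0.0142 A

C = ε₀A/d = (8.85×10^-12)(2.223×10^-3)/(9.41×10^-4) = 2.091×10^-11 F and τ = RC = 4.663×10^-8 s. I_d in the gap equals the RC charging current.
I_d(t) = (V₀/R) e^(−t/τ) = 0.05650 · e^(−1.383) = 0.0142 A.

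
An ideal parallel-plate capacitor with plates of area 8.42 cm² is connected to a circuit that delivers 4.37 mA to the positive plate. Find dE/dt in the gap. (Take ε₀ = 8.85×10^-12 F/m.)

5.86×10^11 V/(m·s)

Charge continuity gives I_d = I = 4.37×10^-3 A between the plates.
Inverting I_d = ε₀ A dE/dt gives dE/dt = 4.37×10^-3 / (8.85×10^-12 · 8.42×10^-4) = 5.86×10^11 V/(m·s).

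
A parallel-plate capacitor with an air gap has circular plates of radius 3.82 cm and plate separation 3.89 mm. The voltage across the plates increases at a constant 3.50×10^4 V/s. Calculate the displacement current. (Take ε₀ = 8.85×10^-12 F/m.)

The displacement current equals the charging current C dV/dt. With C = ε₀A/d = (8.85×10^-12)(4.584×10^-3)/(3.89×10^-3) = 1.043×10^-11 F, I_d = (1.043×10^-11)(3.50×10^4) = 3.65×10^-7 A.

3.65×10^-7 A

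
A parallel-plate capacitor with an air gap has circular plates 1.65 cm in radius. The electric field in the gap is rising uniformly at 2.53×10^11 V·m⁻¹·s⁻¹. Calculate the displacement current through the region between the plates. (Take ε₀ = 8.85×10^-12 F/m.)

1.92×10^-3 A

I_d = ε₀ A (dE/dt) = (8.85×10^-12)(8.553×10^-4 m²)(2.53×10^11) = 1.92×10^-3 A.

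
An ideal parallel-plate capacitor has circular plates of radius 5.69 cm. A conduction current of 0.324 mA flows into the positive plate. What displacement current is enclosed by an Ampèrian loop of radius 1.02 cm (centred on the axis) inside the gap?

1.04×10^-5 A

No conduction current crosses the gap, so I_d there equals the 3.24×10^-4 A in the leads.
The field is uniform, so I_d,enc = I_d (r/R)² = (3.24×10^-4)(1.02/5.69)² = 1.04×10^-5 A.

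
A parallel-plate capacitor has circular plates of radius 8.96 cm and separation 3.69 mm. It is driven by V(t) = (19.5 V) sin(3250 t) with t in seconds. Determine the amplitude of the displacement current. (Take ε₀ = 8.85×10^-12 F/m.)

3.83×10^-6 A

C = ε₀A/d = (8.85×10^-12)(0.02522)/(3.69×10^-3) = 6.049×10^-11 F; ω = 3250 rad/s.
I_d = C dV/dt, so |I_d|_max = C V₀ ω = (6.049×10^-11)(19.5)(3250) = 3.83×10^-6 A.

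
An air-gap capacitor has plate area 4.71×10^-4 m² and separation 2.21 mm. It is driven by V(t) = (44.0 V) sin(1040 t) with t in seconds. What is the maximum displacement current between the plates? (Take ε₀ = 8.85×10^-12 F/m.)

(dE/dt)_max = V₀ω/d = 2.071×10^7 V/(m·s); ω = 1040 rad/s.
I_d,max = ε₀ A (dE/dt)_max = (8.85×10^-12)(4.71×10^-4)(2.071×10^7) = 8.63×10^-8 A.

8.63×10^-8 A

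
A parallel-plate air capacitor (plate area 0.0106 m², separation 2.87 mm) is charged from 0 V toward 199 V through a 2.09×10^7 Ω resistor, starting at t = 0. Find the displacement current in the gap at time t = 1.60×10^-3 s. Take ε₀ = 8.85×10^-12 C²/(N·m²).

9.15×10^-7 A

With C = ε₀A/d = (8.85×10^-12)(0.0106)/(2.87×10^-3) = 3.269×10^-11 F, the time constant is τ = RC = 6.832×10^-4 s, so t/τ = 2.342 and e^(−t/τ) = 0.09614.
I_d = I_cond = (V₀/R) e^(−t/τ) = (9.522×10^-6)(0.09614) = 9.15×10^-7 A.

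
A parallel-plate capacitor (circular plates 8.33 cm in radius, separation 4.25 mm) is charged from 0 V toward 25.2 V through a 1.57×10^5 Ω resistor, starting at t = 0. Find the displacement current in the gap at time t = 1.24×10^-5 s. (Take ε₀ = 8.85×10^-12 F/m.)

C = ε₀A/d = (8.85×10^-12)(0.02180)/(4.25×10^-3) = 4.540×10^-11 F and τ = RC = 7.128×10^-6 s. I_d in the gap equals the RC charging current.
I_d(t) = (V₀/R) e^(−t/τ) = 1.605×10^-4 · e^(−1.740) = 2.82×10^-5 A.

2.82×10^-5 A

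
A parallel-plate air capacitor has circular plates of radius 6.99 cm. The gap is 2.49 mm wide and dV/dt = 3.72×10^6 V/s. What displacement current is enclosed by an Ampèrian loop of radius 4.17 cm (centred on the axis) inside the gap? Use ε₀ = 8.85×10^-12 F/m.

7.22×10^-5 A

With E = V/d, dE/dt = 1.494×10^9 V/(m·s) and πR² = 0.01535 m², giving I_d = ε₀ πR² dE/dt = 2.030×10^-4 A.
Through an area πr² the displacement current is I_d·(πr²/πR²) = I_d (r/R)² = 7.22×10^-5 A.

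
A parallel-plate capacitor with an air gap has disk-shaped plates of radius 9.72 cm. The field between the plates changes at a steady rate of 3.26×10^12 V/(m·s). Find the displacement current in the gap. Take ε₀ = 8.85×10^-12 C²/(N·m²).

0.856 A

With a uniform field, Φ_E = EA, so I_d = ε₀ A dE/dt = 0.856 A.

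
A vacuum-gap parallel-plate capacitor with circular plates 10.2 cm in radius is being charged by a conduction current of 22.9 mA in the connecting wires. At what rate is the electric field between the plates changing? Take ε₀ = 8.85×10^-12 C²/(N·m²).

7.92×10^10 V/(m·s)

Charge continuity gives I_d = I = 0.0229 A between the plates.
Then dE/dt = I_d/(ε₀A) = 7.92×10^10 V/(m·s).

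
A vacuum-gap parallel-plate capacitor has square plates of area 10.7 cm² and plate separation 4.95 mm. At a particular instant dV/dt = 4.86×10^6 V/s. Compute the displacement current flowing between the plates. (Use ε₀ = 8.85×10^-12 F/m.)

The field between the plates is E = V/d, so dE/dt = (4.86×10^6)/(4.95×10^-3 m) = 9.818×10^8 V/(m·s).
I_d = ε₀ A (dE/dt) = (8.85×10^-12)(1.07×10^-3)(9.818×10^8) = 9.30×10^-6 A.

9.30×10^-6 A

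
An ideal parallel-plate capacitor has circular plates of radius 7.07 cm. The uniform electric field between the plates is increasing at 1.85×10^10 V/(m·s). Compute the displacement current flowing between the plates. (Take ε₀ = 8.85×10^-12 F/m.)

2.57×10^-3 A

With a uniform field, Φ_E = EA, so I_d = ε₀ A dE/dt = 2.57×10^-3 A.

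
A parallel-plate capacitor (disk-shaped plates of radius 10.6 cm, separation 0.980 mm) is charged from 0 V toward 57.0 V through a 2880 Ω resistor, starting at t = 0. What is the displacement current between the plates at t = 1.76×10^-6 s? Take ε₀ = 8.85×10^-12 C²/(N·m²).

2.91×10^-3 A

C = ε₀A/d = (8.85×10^-12)(0.03530)/(9.80×10^-4) = 3.188×10^-10 F, so τ = RC = 9.181×10^-7 s.
The conduction current is I(t) = (V₀/R) e^(−t/τ), and the displacement current between the plates equals it.
t/τ = 1.917; I_d = (57.0/2880) · e^(−1.917) = (0.01979)(0.1470) = 2.91×10^-3 A.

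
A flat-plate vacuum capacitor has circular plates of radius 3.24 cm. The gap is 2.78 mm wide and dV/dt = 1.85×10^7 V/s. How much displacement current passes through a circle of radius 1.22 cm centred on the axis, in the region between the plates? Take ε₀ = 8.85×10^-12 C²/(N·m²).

2.75×10^-5 A

I_d = C dV/dt with C = ε₀πR²/d = 1.050×10^-11 F, so I_d = (1.050×10^-11)(1.85×10^7) = 1.942×10^-4 A.
Since J_d is uniform, the enclosed fraction is (r/R)² = 0.1418, giving I_d,enc = 2.75×10^-5 A.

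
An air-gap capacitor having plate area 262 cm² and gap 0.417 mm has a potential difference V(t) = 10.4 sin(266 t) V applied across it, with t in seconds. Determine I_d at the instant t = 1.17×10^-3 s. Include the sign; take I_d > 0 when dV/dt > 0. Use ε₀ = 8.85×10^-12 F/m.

1.46×10^-6 A

dV/dt = (10.4)(266)·cos(0.31122) = 2634 V/s.
I_d = C dV/dt with C = ε₀A/d = (8.85×10^-12)(0.0262)/(4.17×10^-4) = 5.560×10^-10 F, so I_d = (5.560×10^-10)(2634) = 1.46×10^-6 A.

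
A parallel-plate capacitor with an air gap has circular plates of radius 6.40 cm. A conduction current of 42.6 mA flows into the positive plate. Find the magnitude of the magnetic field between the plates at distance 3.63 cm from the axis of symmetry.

No conduction current crosses the gap, so I_d there equals the 0.0426 A in the leads.
An Ampèrian loop of radius r encloses a fraction (r/R)² of I_d. Then B·2πr = μ₀ I_d (r/R)², giving B = μ₀ I_d r/(2πR²) = 7.55×10^-8 T.

7.55×10^-8 T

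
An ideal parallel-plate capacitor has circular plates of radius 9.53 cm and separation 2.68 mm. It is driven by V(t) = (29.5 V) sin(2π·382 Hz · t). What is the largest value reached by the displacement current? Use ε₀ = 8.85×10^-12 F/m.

6.67×10^-6 A

The displacement current equals the conduction current C dV/dt, which peaks at C V₀ ω.
With C = ε₀A/d = (8.85×10^-12)(0.02853)/(2.68×10^-3) = 9.421×10^-11 F and ω = 2πf = 2400 rad/s, I_d,max = (9.421×10^-11)(29.5)(2400) = 6.67×10^-6 A.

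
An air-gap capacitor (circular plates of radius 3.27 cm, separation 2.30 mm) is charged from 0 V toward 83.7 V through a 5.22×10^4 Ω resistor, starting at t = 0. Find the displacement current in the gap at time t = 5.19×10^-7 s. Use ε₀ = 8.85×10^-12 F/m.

With C = ε₀A/d = (8.85×10^-12)(3.359×10^-3)/(2.30×10^-3) = 1.292×10^-11 F, the time constant is τ = RC = 6.744×10^-7 s, so t/τ = 0.7696 and e^(−t/τ) = 0.4632.
I_d = I_cond = (V₀/R) e^(−t/τ) = (1.603×10^-3)(0.4632) = 7.43×10^-4 A.

7.43×10^-4 A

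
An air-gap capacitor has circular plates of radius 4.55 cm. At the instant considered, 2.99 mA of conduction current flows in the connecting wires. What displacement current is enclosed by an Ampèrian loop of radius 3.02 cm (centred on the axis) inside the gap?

Between the plates the displacement current equals the wire current: I_d = 2.99 mA = 2.99×10^-3 A.
The field is uniform, so I_d,enc = I_d (r/R)² = (2.99×10^-3)(3.02/4.55)² = 1.32×10^-3 A.

1.32×10^-3 A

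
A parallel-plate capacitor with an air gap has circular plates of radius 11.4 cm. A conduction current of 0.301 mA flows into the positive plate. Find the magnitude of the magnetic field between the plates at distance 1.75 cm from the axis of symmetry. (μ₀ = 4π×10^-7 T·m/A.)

8.11×10^-11 T

Between the plates the displacement current equals the wire current: I_d = 0.301 mA = 3.01×10^-4 A.
An Ampèrian loop of radius r encloses a fraction (r/R)² of I_d. Then B·2πr = μ₀ I_d (r/R)², giving B = μ₀ I_d r/(2πR²) = 8.11×10^-11 T.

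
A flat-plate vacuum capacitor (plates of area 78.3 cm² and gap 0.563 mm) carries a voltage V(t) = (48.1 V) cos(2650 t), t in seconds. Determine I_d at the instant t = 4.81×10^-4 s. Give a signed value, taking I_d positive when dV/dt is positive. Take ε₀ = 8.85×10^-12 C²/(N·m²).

C = ε₀A/d = (8.85×10^-12)(7.83×10^-3)/(5.63×10^-4) = 1.231×10^-10 F. dV/dt = V₀ω·−sin(ωt); at ωt = 1.27465 rad this factor is -0.9565.
I_d = C dV/dt = (1.231×10^-10)(48.1)(2650)(-0.9565) = -1.50×10^-5 A.

-1.50×10^-5 A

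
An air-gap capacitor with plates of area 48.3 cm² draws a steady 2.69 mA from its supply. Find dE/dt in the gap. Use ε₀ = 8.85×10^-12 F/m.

The displacement current between the plates equals the conduction current, I_d = 2.69 mA.
Inverting I_d = ε₀ A dE/dt gives dE/dt = 2.69×10^-3 / (8.85×10^-12 · 4.83×10^-3) = 6.29×10^10 V/(m·s).

6.29×10^10 V/(m·s)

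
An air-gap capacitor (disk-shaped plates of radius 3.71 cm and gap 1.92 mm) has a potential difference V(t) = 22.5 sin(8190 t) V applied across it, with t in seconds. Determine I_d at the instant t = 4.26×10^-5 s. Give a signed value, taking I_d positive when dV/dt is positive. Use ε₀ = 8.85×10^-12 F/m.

3.45×10^-6 A

C = ε₀A/d = (8.85×10^-12)(4.324×10^-3)/(1.92×10^-3) = 1.993×10^-11 F. dV/dt = V₀ω·cos(ωt); at ωt = 0.348894 rad this factor is 0.9398.
I_d = C dV/dt = (1.993×10^-11)(22.5)(8190)(0.9398) = 3.45×10^-6 A.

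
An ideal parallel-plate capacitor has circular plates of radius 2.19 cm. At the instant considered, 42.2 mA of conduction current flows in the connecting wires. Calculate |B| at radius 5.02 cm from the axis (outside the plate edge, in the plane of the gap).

1.68×10^-7 T

No conduction current crosses the gap, so I_d there equals the 0.0422 A in the leads.
Outside the plates the loop encloses all of I_d, so B·2πr = μ₀ I_d and B = 1.68×10^-7 T.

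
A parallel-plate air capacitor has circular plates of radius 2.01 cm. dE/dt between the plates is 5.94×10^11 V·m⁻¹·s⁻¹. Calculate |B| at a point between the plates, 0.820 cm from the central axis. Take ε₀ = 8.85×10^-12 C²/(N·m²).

I_d = ε₀ dΦ_E/dt = ε₀ πR² (dE/dt) = (8.85×10^-12)(1.269×10^-3)(5.94×10^11) = 6.671×10^-3 A through the full plate area.
An Ampèrian loop of radius r encloses a fraction (r/R)² of I_d. Then B·2πr = μ₀ I_d (r/R)², giving B = μ₀ I_d r/(2πR²) = 2.71×10^-8 T.

2.71×10^-8 T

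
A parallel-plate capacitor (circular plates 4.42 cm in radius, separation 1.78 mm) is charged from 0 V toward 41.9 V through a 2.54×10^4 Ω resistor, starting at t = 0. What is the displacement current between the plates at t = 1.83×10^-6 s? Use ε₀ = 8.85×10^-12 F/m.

1.56×10^-4 A

C = ε₀A/d = (8.85×10^-12)(6.138×10^-3)/(1.78×10^-3) = 3.052×10^-11 F, so τ = RC = 7.752×10^-7 s.
The conduction current is I(t) = (V₀/R) e^(−t/τ), and the displacement current between the plates equals it.
t/τ = 2.361; I_d = (41.9/2.54×10^4) · e^(−2.361) = (1.650×10^-3)(0.09433) = 1.56×10^-4 A.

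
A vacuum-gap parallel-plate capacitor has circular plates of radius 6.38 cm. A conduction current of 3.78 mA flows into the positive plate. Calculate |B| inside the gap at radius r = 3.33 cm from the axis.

6.18×10^-9 T

No conduction current crosses the gap, so I_d there equals the 3.78×10^-3 A in the leads.
An Ampèrian loop of radius r encloses a fraction (r/R)² of I_d. Then B·2πr = μ₀ I_d (r/R)², giving B = μ₀ I_d r/(2πR²) = 6.18×10^-9 T.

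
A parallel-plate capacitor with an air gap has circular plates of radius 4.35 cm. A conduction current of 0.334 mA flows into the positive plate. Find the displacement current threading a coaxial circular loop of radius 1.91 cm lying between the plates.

6.44×10^-5 A

By continuity the displacement current in the gap matches the conduction current: I_d = 3.34×10^-4 A.
Through an area πr² the displacement current is I_d·(πr²/πR²) = I_d (r/R)² = 6.44×10^-5 A.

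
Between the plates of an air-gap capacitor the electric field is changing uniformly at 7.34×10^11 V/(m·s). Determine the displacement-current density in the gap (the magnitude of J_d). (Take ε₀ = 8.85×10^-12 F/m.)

J_d = ε₀ ∂E/∂t, so J_d = 6.50 A/m².

6.50 A/m²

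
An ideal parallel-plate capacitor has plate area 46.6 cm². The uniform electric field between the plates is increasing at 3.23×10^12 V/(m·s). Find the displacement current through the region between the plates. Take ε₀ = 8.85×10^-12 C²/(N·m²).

0.133 A

With a uniform field, Φ_E = EA, so I_d = ε₀ A dE/dt = 0.133 A.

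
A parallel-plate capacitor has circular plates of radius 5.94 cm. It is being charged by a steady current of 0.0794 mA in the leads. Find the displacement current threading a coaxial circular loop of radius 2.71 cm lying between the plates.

1.65×10^-5 A

No conduction current crosses the gap, so I_d there equals the 7.94×10^-5 A in the leads.
Since J_d is uniform, the enclosed fraction is (r/R)² = 0.2081, giving I_d,enc = 1.65×10^-5 A.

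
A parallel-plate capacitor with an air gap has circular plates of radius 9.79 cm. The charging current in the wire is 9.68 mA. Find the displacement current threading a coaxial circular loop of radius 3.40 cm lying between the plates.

By continuity the displacement current in the gap matches the conduction current: I_d = 9.68×10^-3 A.
Through an area πr² the displacement current is I_d·(πr²/πR²) = I_d (r/R)² = 1.17×10^-3 A.

1.17×10^-3 A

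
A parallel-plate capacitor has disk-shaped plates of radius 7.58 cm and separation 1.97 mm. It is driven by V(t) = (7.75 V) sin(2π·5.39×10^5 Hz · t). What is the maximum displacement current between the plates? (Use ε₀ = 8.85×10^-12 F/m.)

2.13×10^-3 A

C = ε₀A/d = (8.85×10^-12)(0.01805)/(1.97×10^-3) = 8.109×10^-11 F; ω = 2πf = 3.387×10^6 rad/s.
I_d = C dV/dt, so |I_d|_max = C V₀ ω = (8.109×10^-11)(7.75)(3.387×10^6) = 2.13×10^-3 A.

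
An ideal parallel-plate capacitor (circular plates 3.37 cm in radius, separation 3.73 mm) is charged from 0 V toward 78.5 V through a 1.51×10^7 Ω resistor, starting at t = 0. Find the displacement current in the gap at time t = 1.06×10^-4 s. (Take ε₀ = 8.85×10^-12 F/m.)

C = ε₀A/d = (8.85×10^-12)(3.568×10^-3)/(3.73×10^-3) = 8.466×10^-12 F and τ = RC = 1.278×10^-4 s. I_d in the gap equals the RC charging current.
I_d(t) = (V₀/R) e^(−t/τ) = 5.199×10^-6 · e^(−0.8294) = 2.27×10^-6 A.

2.27×10^-6 A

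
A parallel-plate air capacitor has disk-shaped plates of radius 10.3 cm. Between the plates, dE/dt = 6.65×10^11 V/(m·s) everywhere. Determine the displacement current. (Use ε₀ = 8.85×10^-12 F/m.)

0.196 A

The displacement current is ε₀ times dΦ_E/dt = ε₀ A dE/dt = (8.85×10^-12)(0.03333)(6.65×10^11) = 0.196 A.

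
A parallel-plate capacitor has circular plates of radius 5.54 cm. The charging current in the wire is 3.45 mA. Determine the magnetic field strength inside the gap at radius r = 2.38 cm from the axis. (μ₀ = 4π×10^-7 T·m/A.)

5.35×10^-9 T

Between the plates the displacement current equals the wire current: I_d = 3.45 mA = 3.45×10^-3 A.
For r < R the Ampère–Maxwell law gives B(2πr) = μ₀ I_d (r²/R²), so B = μ₀ I_d r/(2πR²) = (4π×10^-7)(3.45×10^-3)(0.0238)/(2π·0.0554²) = 5.35×10^-9 T.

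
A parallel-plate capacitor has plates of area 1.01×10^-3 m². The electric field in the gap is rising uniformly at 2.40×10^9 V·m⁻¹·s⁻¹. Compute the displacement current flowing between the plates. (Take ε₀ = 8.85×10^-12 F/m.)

2.15×10^-5 A

With a uniform field, Φ_E = EA, so I_d = ε₀ A dE/dt = 2.15×10^-5 A.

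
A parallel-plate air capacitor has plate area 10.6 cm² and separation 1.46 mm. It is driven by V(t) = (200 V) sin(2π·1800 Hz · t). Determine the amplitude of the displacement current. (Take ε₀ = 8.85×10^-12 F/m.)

(dE/dt)_max = V₀ω/d = 1.549×10^9 V/(m·s); ω = 2πf = 1.131×10^4 rad/s.
I_d,max = ε₀ A (dE/dt)_max = (8.85×10^-12)(1.06×10^-3)(1.549×10^9) = 1.45×10^-5 A.

1.45×10^-5 A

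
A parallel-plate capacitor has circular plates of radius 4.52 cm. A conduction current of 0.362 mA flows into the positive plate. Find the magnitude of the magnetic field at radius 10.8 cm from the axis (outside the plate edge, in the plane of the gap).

Between the plates the displacement current equals the wire current: I_d = 0.362 mA = 3.62×10^-4 A.
Outside the plates the loop encloses all of I_d, so B·2πr = μ₀ I_d and B = 6.70×10^-10 T.

6.70×10^-10 T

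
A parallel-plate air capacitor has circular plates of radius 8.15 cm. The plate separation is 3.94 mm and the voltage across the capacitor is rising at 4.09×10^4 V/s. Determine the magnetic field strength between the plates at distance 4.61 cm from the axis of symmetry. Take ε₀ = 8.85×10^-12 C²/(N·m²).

I_d = C dV/dt with C = ε₀πR²/d = 4.688×10^-11 F, so I_d = (4.688×10^-11)(4.09×10^4) = 1.917×10^-6 A.
∮B·dl = μ₀ I_d,enc with I_d,enc = I_d r²/R² = 6.134×10^-7 A; so B = μ₀ I_d,enc/(2πr) = 2.66×10^-12 T.

2.66×10^-12 T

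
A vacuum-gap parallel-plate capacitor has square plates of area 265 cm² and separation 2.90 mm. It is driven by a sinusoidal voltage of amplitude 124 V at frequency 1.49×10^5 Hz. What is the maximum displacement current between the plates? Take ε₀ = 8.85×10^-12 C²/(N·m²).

(dE/dt)_max = V₀ω/d = 4.003×10^10 V/(m·s); ω = 2πf = 9.362×10^5 rad/s.
I_d,max = ε₀ A (dE/dt)_max = (8.85×10^-12)(0.0265)(4.003×10^10) = 9.39×10^-3 A.

9.39×10^-3 A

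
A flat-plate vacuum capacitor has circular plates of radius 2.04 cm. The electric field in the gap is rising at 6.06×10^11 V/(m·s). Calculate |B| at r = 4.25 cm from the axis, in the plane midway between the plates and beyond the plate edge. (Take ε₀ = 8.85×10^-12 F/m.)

Total displacement current: I_d = ε₀(πR²)(dE/dt) = (8.85×10^-12)(1.307×10^-3)(6.06×10^11) = 7.010×10^-3 A.
Outside the plates the loop encloses all of I_d, so B·2πr = μ₀ I_d and B = 3.30×10^-8 T.

3.30×10^-8 T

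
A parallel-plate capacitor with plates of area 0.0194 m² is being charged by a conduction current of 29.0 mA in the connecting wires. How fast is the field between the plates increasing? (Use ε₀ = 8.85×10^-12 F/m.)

The displacement current between the plates equals the conduction current, I_d = 29.0 mA.
Inverting I_d = ε₀ A dE/dt gives dE/dt = 0.0290 / (8.85×10^-12 · 0.0194) = 1.69×10^11 V/(m·s).

1.69×10^11 V/(m·s)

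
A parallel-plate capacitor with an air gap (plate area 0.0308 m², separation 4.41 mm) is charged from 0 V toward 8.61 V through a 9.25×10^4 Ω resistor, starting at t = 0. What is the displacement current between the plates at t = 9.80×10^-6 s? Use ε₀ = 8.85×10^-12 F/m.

1.68×10^-5 A

C = ε₀A/d = (8.85×10^-12)(0.0308)/(4.41×10^-3) = 6.181×10^-11 F and τ = RC = 5.717×10^-6 s. I_d in the gap equals the RC charging current.
I_d(t) = (V₀/R) e^(−t/τ) = 9.308×10^-5 · e^(−1.714) = 1.68×10^-5 A.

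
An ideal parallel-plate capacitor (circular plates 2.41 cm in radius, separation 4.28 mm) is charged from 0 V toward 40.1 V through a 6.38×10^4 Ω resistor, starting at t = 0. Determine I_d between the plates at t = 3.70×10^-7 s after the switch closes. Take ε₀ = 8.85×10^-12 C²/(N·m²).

C = ε₀A/d = (8.85×10^-12)(1.825×10^-3)/(4.28×10^-3) = 3.774×10^-12 F, so τ = RC = 2.408×10^-7 s.
The conduction current is I(t) = (V₀/R) e^(−t/τ), and the displacement current between the plates equals it.
t/τ = 1.537; I_d = (40.1/6.38×10^4) · e^(−1.537) = (6.285×10^-4)(0.2150) = 1.35×10^-4 A.

1.35×10^-4 A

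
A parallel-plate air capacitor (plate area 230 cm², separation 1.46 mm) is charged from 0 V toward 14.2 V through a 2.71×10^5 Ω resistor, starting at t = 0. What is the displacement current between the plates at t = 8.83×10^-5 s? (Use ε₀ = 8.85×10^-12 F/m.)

With C = ε₀A/d = (8.85×10^-12)(0.0230)/(1.46×10^-3) = 1.394×10^-10 F, the time constant is τ = RC = 3.778×10^-5 s, so t/τ = 2.337 and e^(−t/τ) = 0.09662.
I_d = I_cond = (V₀/R) e^(−t/τ) = (5.240×10^-5)(0.09662) = 5.06×10^-6 A.

5.06×10^-6 A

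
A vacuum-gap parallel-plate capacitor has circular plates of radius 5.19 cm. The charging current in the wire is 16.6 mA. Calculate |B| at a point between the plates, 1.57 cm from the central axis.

1.94×10^-8 T

No conduction current crosses the gap, so I_d there equals the 0.0166 A in the leads.
For r < R the Ampère–Maxwell law gives B(2πr) = μ₀ I_d (r²/R²), so B = μ₀ I_d r/(2πR²) = (4π×10^-7)(0.0166)(0.0157)/(2π·0.0519²) = 1.94×10^-8 T.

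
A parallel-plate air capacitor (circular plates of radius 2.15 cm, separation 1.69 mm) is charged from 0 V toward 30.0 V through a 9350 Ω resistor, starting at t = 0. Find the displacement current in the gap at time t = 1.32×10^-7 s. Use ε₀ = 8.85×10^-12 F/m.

C = ε₀A/d = (8.85×10^-12)(1.452×10^-3)/(1.69×10^-3) = 7.604×10^-12 F, so τ = RC = 7.110×10^-8 s.
The conduction current is I(t) = (V₀/R) e^(−t/τ), and the displacement current between the plates equals it.
t/τ = 1.857; I_d = (30.0/9350) · e^(−1.857) = (3.209×10^-3)(0.1561) = 5.01×10^-4 A.

5.01×10^-4 A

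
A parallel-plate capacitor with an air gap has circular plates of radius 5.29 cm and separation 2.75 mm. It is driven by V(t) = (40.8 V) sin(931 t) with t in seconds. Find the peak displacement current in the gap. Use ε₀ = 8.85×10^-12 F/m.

The displacement current equals the conduction current C dV/dt, which peaks at C V₀ ω.
With C = ε₀A/d = (8.85×10^-12)(8.791×10^-3)/(2.75×10^-3) = 2.829×10^-11 F and ω = 931 rad/s, I_d,max = (2.829×10^-11)(40.8)(931) = 1.07×10^-6 A.

1.07×10^-6 A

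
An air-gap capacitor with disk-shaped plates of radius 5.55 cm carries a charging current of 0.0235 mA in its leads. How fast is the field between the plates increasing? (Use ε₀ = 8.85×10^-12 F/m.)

By continuity, I_d in the gap equals the 0.0235 mA flowing in the wire.
Then dE/dt = I_d/(ε₀A) = 2.74×10^8 V/(m·s).

2.74×10^8 V/(m·s)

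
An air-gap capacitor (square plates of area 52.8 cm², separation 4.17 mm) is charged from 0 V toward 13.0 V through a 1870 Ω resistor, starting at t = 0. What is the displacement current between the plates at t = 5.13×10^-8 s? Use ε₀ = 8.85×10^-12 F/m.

6.01×10^-4 A

C = ε₀A/d = (8.85×10^-12)(5.28×10^-3)/(4.17×10^-3) = 1.121×10^-11 F and τ = RC = 2.096×10^-8 s. I_d in the gap equals the RC charging current.
I_d(t) = (V₀/R) e^(−t/τ) = 6.952×10^-3 · e^(−2.448) = 6.01×10^-4 A.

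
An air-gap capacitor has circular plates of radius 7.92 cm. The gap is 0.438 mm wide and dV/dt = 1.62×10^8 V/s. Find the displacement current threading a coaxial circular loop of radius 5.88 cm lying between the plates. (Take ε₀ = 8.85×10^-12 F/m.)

0.0356 A

dE/dt = (dV/dt)/d = 3.699×10^11 V/(m·s); I_d = ε₀(πR²)(dE/dt) = (8.85×10^-12)(0.01971)(3.699×10^11) = 0.06452 A.
Since J_d is uniform, the enclosed fraction is (r/R)² = 0.5512, giving I_d,enc = 0.0356 A.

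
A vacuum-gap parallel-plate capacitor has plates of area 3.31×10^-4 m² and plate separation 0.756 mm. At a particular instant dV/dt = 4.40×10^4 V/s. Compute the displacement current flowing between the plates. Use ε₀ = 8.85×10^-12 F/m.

1.70×10^-7 A

E = V/d so dE/dt = (dV/dt)/d = 5.820×10^7 V/(m·s), and I_d = ε₀ A dE/dt = (8.85×10^-12)(3.31×10^-4)(5.820×10^7) = 1.70×10^-7 A.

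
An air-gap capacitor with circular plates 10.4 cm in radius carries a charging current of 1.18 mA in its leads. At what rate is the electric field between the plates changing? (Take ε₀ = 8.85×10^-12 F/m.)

Charge continuity gives I_d = I = 1.18×10^-3 A between the plates.
Then dE/dt = I_d/(ε₀A) = 3.92×10^9 V/(m·s).

3.92×10^9 V/(m·s)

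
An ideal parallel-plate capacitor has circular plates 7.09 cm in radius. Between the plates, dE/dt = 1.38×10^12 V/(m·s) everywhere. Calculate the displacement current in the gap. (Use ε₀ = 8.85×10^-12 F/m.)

With a uniform field, Φ_E = EA, so I_d = ε₀ A dE/dt = 0.193 A.

0.193 A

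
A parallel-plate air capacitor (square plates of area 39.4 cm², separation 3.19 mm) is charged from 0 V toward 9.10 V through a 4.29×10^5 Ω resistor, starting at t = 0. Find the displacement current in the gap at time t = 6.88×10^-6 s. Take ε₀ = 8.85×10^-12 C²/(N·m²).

4.89×10^-6 A

C = ε₀A/d = (8.85×10^-12)(3.94×10^-3)/(3.19×10^-3) = 1.093×10^-11 F and τ = RC = 4.689×10^-6 s. I_d in the gap equals the RC charging current.
I_d(t) = (V₀/R) e^(−t/τ) = 2.121×10^-5 · e^(−1.467) = 4.89×10^-6 A.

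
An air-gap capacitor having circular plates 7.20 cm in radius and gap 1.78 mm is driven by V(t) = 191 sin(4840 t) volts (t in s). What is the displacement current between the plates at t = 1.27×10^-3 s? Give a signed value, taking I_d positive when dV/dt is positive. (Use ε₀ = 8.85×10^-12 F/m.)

dV/dt = (191)(4840)·cos(6.1468) = 9.159×10^5 V/s.
I_d = C dV/dt with C = ε₀A/d = (8.85×10^-12)(0.01629)/(1.78×10^-3) = 8.099×10^-11 F, so I_d = (8.099×10^-11)(9.159×10^5) = 7.42×10^-5 A.

7.42×10^-5 A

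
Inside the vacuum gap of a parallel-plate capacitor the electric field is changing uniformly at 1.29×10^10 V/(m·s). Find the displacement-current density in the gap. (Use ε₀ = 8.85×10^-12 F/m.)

The displacement-current density is ε₀ ∂E/∂t = (8.85×10^-12)(1.29×10^10) = 0.114 A/m².

0.114 A/m²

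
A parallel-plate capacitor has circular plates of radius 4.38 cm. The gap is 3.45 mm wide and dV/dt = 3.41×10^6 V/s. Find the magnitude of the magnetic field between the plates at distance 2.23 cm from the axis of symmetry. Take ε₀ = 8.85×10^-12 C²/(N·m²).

dE/dt = (dV/dt)/d = 9.884×10^8 V/(m·s); I_d = ε₀(πR²)(dE/dt) = (8.85×10^-12)(6.027×10^-3)(9.884×10^8) = 5.272×10^-5 A.
∮B·dl = μ₀ I_d,enc with I_d,enc = I_d r²/R² = 1.367×10^-5 A; so B = μ₀ I_d,enc/(2πr) = 1.23×10^-10 T.

1.23×10^-10 T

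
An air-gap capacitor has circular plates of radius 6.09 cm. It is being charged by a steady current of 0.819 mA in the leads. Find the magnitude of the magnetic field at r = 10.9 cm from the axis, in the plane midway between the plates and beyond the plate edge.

1.50×10^-9 T

No conduction current crosses the gap, so I_d there equals the 8.19×10^-4 A in the leads.
With r > R the enclosed displacement current is the full I_d; B = μ₀ I_d / (2πr) = 1.50×10^-9 T.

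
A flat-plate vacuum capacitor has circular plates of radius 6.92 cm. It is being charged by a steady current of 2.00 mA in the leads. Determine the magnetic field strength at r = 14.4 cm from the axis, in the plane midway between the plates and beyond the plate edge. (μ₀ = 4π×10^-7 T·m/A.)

2.78×10^-9 T

Between the plates the displacement current equals the wire current: I_d = 2.00 mA = 2.00×10^-3 A.
For r ≥ R the full I_d is enclosed: B = μ₀ I_d/(2πr) = (4π×10^-7)(2.00×10^-3)/(2π·0.144) = 2.78×10^-9 T.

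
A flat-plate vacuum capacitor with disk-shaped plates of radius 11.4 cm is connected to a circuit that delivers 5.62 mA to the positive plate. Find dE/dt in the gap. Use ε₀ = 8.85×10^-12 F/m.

1.56×10^10 V/(m·s)

By continuity, I_d in the gap equals the 5.62 mA flowing in the wire.
Then dE/dt = I_d/(ε₀A) = 1.56×10^10 V/(m·s).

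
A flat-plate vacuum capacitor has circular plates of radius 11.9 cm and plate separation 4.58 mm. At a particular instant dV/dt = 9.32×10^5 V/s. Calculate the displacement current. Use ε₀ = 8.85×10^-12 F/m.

C = ε₀A/d = (8.85×10^-12)(0.04449)/(4.58×10^-3) = 8.597×10^-11 F.
I_d = C dV/dt = (8.597×10^-11)(9.32×10^5) = 8.01×10^-5 A.

8.01×10^-5 A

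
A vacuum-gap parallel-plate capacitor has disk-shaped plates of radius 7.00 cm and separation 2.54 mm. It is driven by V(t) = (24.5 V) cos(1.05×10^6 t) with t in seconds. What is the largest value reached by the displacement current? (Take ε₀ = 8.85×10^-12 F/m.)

The displacement current equals the conduction current C dV/dt, which peaks at C V₀ ω.
With C = ε₀A/d = (8.85×10^-12)(0.01539)/(2.54×10^-3) = 5.362×10^-11 F and ω = 1.05×10^6 rad/s, I_d,max = (5.362×10^-11)(24.5)(1.05×10^6) = 1.38×10^-3 A.

1.38×10^-3 A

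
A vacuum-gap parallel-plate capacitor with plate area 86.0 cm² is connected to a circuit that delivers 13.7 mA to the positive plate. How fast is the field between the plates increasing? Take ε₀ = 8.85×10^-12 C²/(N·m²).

1.80×10^11 V/(m·s)

The displacement current between the plates equals the conduction current, I_d = 13.7 mA.
Inverting I_d = ε₀ A dE/dt gives dE/dt = 0.0137 / (8.85×10^-12 · 8.60×10^-3) = 1.80×10^11 V/(m·s).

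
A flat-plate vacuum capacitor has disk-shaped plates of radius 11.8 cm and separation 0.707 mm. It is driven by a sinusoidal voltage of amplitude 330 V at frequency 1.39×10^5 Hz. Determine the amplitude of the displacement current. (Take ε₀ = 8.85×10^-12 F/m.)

0.158 A

C = ε₀A/d = (8.85×10^-12)(0.04374)/(7.07×10^-4) = 5.475×10^-10 F; ω = 2πf = 8.734×10^5 rad/s.
I_d = C dV/dt, so |I_d|_max = C V₀ ω = (5.475×10^-10)(330)(8.734×10^5) = 0.158 A.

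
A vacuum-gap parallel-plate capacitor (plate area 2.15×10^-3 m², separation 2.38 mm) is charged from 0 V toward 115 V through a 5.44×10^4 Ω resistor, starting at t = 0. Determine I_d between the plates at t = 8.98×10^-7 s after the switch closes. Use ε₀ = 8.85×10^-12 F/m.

C = ε₀A/d = (8.85×10^-12)(2.15×10^-3)/(2.38×10^-3) = 7.995×10^-12 F, so τ = RC = 4.349×10^-7 s.
The conduction current is I(t) = (V₀/R) e^(−t/τ), and the displacement current between the plates equals it.
t/τ = 2.065; I_d = (115/5.44×10^4) · e^(−2.065) = (2.114×10^-3)(0.1268) = 2.68×10^-4 A.

2.68×10^-4 A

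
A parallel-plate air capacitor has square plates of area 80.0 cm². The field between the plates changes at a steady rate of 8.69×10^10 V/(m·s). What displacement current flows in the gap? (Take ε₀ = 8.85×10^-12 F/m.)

6.15×10^-3 A

The displacement current is ε₀ times dΦ_E/dt = ε₀ A dE/dt = (8.85×10^-12)(8.00×10^-3)(8.69×10^10) = 6.15×10^-3 A.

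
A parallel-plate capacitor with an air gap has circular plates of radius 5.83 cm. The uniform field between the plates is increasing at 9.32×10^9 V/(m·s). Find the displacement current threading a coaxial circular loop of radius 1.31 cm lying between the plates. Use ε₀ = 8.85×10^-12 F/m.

4.45×10^-5 A

Total displacement current: I_d = ε₀(πR²)(dE/dt) = (8.85×10^-12)(0.01068)(9.32×10^9) = 8.809×10^-4 A.
Since J_d is uniform, the enclosed fraction is (r/R)² = 0.05049, giving I_d,enc = 4.45×10^-5 A.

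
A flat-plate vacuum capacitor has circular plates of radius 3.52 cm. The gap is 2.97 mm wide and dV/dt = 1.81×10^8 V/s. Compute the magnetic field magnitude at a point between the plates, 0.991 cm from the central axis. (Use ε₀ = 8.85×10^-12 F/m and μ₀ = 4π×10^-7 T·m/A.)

3.36×10^-9 T

I_d = C dV/dt with C = ε₀πR²/d = 1.160×10^-11 F, so I_d = (1.160×10^-11)(1.81×10^8) = 2.100×10^-3 A.
An Ampèrian loop of radius r encloses a fraction (r/R)² of I_d. Then B·2πr = μ₀ I_d (r/R)², giving B = μ₀ I_d r/(2πR²) = 3.36×10^-9 T.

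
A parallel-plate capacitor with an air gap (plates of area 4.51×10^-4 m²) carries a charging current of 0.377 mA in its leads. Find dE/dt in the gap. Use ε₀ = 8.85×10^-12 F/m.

Charge continuity gives I_d = I = 3.77×10^-4 A between the plates.
Since I_d = ε₀ A dE/dt, dE/dt = I_d/(ε₀A) = (3.77×10^-4)/((8.85×10^-12)(4.51×10^-4)) = 9.45×10^10 V/(m·s).

9.45×10^10 V/(m·s)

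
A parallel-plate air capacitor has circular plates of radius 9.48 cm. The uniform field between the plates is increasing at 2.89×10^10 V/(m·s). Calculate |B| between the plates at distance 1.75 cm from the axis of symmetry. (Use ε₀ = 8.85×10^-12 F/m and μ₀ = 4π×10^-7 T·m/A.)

Total displacement current: I_d = ε₀(πR²)(dE/dt) = (8.85×10^-12)(0.02823)(2.89×10^10) = 7.220×10^-3 A.
For r < R the Ampère–Maxwell law gives B(2πr) = μ₀ I_d (r²/R²), so B = μ₀ I_d r/(2πR²) = (4π×10^-7)(7.220×10^-3)(0.0175)/(2π·0.0948²) = 2.81×10^-9 T.

2.81×10^-9 T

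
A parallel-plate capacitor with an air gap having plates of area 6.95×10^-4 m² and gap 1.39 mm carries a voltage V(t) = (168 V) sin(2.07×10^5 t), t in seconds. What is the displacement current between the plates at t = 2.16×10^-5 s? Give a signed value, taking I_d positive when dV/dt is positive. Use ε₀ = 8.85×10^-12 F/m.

-3.68×10^-5 A

C = ε₀A/d = (8.85×10^-12)(6.95×10^-4)/(1.39×10^-3) = 4.425×10^-12 F. dV/dt = V₀ω·cos(ωt); at ωt = 4.4712 rad this factor is -0.2389.
I_d = C dV/dt = (4.425×10^-12)(168)(2.07×10^5)(-0.2389) = -3.68×10^-5 A.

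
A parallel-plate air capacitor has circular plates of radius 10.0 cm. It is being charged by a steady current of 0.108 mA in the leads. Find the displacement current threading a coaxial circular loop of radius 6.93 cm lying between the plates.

Between the plates the displacement current equals the wire current: I_d = 0.108 mA = 1.08×10^-4 A.
Since J_d is uniform, the enclosed fraction is (r/R)² = 0.4802, giving I_d,enc = 5.19×10^-5 A.

5.19×10^-5 A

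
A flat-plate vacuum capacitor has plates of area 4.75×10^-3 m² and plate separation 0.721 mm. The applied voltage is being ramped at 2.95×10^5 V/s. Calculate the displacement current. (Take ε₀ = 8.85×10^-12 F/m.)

The field between the plates is E = V/d, so dE/dt = (2.95×10^5)/(7.21×10^-4 m) = 4.092×10^8 V/(m·s).
I_d = ε₀ A (dE/dt) = (8.85×10^-12)(4.75×10^-3)(4.092×10^8) = 1.72×10^-5 A.

1.72×10^-5 A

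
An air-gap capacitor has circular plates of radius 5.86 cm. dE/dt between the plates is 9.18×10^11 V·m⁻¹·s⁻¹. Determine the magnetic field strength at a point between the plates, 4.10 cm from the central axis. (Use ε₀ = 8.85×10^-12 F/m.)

2.09×10^-7 T

I_d = ε₀ dΦ_E/dt = ε₀ πR² (dE/dt) = (8.85×10^-12)(0.01079)(9.18×10^11) = 0.08766 A through the full plate area.
For r < R the Ampère–Maxwell law gives B(2πr) = μ₀ I_d (r²/R²), so B = μ₀ I_d r/(2πR²) = (4π×10^-7)(0.08766)(0.0410)/(2π·0.0586²) = 2.09×10^-7 T.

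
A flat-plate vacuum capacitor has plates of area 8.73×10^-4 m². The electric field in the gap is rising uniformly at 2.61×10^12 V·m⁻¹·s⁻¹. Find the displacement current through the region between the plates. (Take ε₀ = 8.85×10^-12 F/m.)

With a uniform field, Φ_E = EA, so I_d = ε₀ A dE/dt = 0.0202 A.

0.0202 A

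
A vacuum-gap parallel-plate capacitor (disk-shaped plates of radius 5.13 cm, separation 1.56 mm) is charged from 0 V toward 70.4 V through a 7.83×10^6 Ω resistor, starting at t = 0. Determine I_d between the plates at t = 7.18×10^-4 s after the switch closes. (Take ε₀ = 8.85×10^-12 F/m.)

1.27×10^-6 A

C = ε₀A/d = (8.85×10^-12)(8.268×10^-3)/(1.56×10^-3) = 4.690×10^-11 F, so τ = RC = 3.672×10^-4 s.
The conduction current is I(t) = (V₀/R) e^(−t/τ), and the displacement current between the plates equals it.
t/τ = 1.955; I_d = (70.4/7.83×10^6) · e^(−1.955) = (8.991×10^-6)(0.1416) = 1.27×10^-6 A.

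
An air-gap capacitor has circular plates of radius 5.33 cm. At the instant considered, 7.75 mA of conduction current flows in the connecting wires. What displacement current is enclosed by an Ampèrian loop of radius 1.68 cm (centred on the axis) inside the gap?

7.70×10^-4 A

By continuity the displacement current in the gap matches the conduction current: I_d = 7.75×10^-3 A.
Since J_d is uniform, the enclosed fraction is (r/R)² = 0.09935, giving I_d,enc = 7.70×10^-4 A.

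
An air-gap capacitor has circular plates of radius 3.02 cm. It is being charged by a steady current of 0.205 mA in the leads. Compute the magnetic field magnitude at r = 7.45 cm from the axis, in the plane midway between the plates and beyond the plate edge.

No conduction current crosses the gap, so I_d there equals the 2.05×10^-4 A in the leads.
For r ≥ R the full I_d is enclosed: B = μ₀ I_d/(2πr) = (4π×10^-7)(2.05×10^-4)/(2π·0.0745) = 5.50×10^-10 T.

5.50×10^-10 T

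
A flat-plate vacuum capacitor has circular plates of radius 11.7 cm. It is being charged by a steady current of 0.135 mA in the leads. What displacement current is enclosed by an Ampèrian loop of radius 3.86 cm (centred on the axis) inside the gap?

Between the plates the displacement current equals the wire current: I_d = 0.135 mA = 1.35×10^-4 A.
Through an area πr² the displacement current is I_d·(πr²/πR²) = I_d (r/R)² = 1.47×10^-5 A.

1.47×10^-5 A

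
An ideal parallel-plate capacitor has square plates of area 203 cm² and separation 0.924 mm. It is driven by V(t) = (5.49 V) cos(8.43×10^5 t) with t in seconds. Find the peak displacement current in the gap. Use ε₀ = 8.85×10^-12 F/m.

(dE/dt)_max = V₀ω/d = 5.009×10^9 V/(m·s); ω = 8.43×10^5 rad/s.
I_d,max = ε₀ A (dE/dt)_max = (8.85×10^-12)(0.0203)(5.009×10^9) = 9.00×10^-4 A.

9.00×10^-4 A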